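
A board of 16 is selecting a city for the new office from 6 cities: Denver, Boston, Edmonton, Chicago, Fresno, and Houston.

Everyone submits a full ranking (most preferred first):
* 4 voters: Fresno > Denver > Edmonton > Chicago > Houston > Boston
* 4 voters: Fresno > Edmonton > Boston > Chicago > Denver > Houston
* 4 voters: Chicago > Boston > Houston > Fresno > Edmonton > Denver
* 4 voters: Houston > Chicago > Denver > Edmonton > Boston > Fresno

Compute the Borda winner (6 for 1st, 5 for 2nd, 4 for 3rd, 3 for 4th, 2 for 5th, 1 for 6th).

Chicago

Denver: 4×5 + 4×2 + 4×1 + 4×4 = 48
Boston: 4×1 + 4×4 + 4×5 + 4×2 = 48
Edmonton: 4×4 + 4×5 + 4×2 + 4×3 = 56
Chicago: 4×3 + 4×3 + 4×6 + 4×5 = 68
Fresno: 4×6 + 4×6 + 4×3 + 4×1 = 64
Houston: 4×2 + 4×1 + 4×4 + 4×6 = 52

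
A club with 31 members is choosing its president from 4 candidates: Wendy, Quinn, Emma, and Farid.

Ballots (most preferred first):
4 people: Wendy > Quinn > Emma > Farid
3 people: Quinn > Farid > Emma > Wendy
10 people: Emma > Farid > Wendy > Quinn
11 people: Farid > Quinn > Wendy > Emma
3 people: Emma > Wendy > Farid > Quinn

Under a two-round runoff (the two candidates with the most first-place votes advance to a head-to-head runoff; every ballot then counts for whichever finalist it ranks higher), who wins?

Round 1 first-place votes: Wendy 4, Quinn 3, Emma 13, Farid 11. Emma and Farid advance.
Runoff: Emma is ranked above Farid on 17 ballots, Farid above Emma on 14.

Emma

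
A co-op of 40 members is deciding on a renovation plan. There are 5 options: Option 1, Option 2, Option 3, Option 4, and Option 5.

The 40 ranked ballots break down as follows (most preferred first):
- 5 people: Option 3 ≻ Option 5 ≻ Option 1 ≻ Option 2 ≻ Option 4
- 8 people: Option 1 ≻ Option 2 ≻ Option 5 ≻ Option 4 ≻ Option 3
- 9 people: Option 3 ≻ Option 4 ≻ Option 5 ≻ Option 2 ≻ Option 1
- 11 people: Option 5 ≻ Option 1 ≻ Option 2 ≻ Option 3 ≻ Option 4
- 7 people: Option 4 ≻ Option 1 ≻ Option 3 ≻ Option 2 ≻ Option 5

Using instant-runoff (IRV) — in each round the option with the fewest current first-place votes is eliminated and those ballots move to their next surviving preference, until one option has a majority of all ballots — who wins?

Round 1: Option 1 8, Option 2 0, Option 3 14, Option 4 7, Option 5 11. Option 2 eliminated.
Round 2: Option 1 8, Option 3 14, Option 4 7, Option 5 11. Option 4 eliminated.
Round 3: Option 1 15, Option 3 14, Option 5 11. Option 5 eliminated.
Round 4: Option 1 26, Option 3 14. Option 1 has a majority (≥21).

Option 1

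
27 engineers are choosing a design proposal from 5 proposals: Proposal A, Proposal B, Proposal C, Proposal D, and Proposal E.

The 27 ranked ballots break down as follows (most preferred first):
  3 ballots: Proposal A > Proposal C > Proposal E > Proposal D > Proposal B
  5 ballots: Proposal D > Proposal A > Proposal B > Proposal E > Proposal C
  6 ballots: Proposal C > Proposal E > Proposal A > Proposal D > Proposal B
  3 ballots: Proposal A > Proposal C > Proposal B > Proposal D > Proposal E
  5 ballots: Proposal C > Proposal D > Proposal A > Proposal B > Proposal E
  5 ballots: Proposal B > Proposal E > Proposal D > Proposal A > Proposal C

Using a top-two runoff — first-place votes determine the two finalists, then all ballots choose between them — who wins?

Round 1 first-place votes: Proposal A 6, Proposal B 5, Proposal C 11, Proposal D 5, Proposal E 0. Proposal C and Proposal A advance.
Runoff: Proposal C is ranked above Proposal A on 11 ballots, Proposal A above Proposal C on 16.

Proposal A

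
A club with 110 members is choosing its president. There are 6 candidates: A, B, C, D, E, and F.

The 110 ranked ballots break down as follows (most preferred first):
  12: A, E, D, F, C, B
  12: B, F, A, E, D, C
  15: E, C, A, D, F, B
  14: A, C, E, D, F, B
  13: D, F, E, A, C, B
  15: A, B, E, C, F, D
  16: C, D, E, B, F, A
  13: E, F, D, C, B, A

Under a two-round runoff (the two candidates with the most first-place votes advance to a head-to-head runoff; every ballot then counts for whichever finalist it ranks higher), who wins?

E

Round 1 first-place votes: A 41, B 12, C 16, D 13, E 28, F 0. A and E advance.
Runoff: A is ranked above E on 53 ballots, E above A on 57.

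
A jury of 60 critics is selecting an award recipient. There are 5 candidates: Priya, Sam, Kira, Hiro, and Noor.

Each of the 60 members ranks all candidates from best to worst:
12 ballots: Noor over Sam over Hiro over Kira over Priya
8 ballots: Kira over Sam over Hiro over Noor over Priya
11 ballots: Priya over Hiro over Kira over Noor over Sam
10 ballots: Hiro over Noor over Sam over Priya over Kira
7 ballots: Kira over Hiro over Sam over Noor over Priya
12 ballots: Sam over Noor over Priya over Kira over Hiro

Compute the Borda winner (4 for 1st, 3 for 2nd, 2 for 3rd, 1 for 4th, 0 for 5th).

Sam

Priya: 12×0 + 8×0 + 11×4 + 10×1 + 7×0 + 12×2 = 78
Sam: 12×3 + 8×3 + 11×0 + 10×2 + 7×2 + 12×4 = 142
Kira: 12×1 + 8×4 + 11×2 + 10×0 + 7×4 + 12×1 = 106
Hiro: 12×2 + 8×2 + 11×3 + 10×4 + 7×3 + 12×0 = 134
Noor: 12×4 + 8×1 + 11×1 + 10×3 + 7×1 + 12×3 = 140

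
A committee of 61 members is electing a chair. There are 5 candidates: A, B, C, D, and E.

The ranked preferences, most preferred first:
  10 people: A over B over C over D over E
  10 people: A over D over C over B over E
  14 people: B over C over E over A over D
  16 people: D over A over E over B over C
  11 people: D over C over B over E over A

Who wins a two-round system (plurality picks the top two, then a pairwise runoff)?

Round 1 first-place votes: A 20, B 14, C 0, D 27, E 0. D and A advance.
Runoff: D is ranked above A on 27 ballots, A above D on 34.

A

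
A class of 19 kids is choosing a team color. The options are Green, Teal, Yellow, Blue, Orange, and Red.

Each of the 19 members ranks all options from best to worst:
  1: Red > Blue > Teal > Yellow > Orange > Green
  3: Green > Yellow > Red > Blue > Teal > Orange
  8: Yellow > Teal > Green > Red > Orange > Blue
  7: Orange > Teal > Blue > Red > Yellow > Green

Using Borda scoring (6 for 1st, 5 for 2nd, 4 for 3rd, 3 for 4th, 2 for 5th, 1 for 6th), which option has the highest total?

Green: 1×1 + 3×6 + 8×4 + 7×1 = 58
Teal: 1×4 + 3×2 + 8×5 + 7×5 = 85
Yellow: 1×3 + 3×5 + 8×6 + 7×2 = 80
Blue: 1×5 + 3×3 + 8×1 + 7×4 = 50
Orange: 1×2 + 3×1 + 8×2 + 7×6 = 63
Red: 1×6 + 3×4 + 8×3 + 7×3 = 63

Teal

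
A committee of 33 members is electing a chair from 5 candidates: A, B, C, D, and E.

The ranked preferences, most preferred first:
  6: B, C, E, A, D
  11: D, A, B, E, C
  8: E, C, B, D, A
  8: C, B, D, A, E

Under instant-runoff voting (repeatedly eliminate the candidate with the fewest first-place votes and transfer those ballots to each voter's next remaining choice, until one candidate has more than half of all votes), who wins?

C

Round 1: A 0, B 6, C 8, D 11, E 8. A eliminated.
Round 2: B 6, C 8, D 11, E 8. B eliminated.
Round 3: C 14, D 11, E 8. E eliminated.
Round 4: C 22, D 11. C has a majority (≥17).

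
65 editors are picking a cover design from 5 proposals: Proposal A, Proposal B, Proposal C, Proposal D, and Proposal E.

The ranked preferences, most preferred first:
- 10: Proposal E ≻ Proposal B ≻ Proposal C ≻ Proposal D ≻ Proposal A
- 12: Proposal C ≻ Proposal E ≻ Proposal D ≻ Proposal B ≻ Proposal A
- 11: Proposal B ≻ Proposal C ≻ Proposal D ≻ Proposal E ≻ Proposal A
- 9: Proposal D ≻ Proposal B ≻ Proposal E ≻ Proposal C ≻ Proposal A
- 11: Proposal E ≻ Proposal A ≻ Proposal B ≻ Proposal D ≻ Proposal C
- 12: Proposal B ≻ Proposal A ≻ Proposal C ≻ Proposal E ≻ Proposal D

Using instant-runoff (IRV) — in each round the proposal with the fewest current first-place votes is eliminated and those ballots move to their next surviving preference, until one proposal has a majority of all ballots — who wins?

Round 1: Proposal A 0, Proposal B 23, Proposal C 12, Proposal D 9, Proposal E 21. Proposal A eliminated.
Round 2: Proposal B 23, Proposal C 12, Proposal D 9, Proposal E 21. Proposal D eliminated.
Round 3: Proposal B 32, Proposal C 12, Proposal E 21. Proposal C eliminated.
Round 4: Proposal B 32, Proposal E 33. Proposal E has a majority (≥33).

Proposal E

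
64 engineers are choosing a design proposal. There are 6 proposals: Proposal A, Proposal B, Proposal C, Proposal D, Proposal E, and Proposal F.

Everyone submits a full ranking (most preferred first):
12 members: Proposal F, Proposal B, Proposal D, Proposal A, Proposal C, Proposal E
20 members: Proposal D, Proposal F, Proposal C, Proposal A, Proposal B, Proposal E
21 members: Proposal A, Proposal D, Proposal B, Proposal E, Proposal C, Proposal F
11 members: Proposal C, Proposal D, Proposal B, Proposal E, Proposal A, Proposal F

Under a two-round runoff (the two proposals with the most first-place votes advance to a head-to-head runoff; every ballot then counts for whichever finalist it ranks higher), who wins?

Round 1 first-place votes: Proposal A 21, Proposal B 0, Proposal C 11, Proposal D 20, Proposal E 0, Proposal F 12. Proposal A and Proposal D advance.
Runoff: Proposal A is ranked above Proposal D on 21 ballots, Proposal D above Proposal A on 43.

Proposal D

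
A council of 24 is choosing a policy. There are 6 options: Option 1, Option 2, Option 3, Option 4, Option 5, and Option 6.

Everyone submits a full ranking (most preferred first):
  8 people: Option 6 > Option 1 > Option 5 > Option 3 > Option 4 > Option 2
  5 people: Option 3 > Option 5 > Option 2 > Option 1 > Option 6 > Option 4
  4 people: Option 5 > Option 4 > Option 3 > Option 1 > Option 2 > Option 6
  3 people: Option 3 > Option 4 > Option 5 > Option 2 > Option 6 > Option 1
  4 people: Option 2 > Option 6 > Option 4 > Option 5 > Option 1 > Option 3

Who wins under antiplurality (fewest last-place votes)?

Last-place votes: Option 1 3, Option 2 8, Option 3 4, Option 4 5, Option 5 0, Option 6 4.

Option 5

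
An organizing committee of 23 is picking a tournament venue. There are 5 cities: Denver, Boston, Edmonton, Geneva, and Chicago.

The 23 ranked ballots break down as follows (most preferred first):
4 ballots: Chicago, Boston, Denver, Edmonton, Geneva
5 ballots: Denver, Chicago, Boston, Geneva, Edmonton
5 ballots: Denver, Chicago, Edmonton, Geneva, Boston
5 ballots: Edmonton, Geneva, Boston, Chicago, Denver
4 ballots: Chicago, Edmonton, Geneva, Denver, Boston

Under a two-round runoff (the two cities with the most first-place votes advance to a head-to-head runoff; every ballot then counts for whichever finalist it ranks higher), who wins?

Round 1 first-place votes: Denver 10, Boston 0, Edmonton 5, Geneva 0, Chicago 8. Denver and Chicago advance.
Runoff: Denver is ranked above Chicago on 10 ballots, Chicago above Denver on 13.

Chicago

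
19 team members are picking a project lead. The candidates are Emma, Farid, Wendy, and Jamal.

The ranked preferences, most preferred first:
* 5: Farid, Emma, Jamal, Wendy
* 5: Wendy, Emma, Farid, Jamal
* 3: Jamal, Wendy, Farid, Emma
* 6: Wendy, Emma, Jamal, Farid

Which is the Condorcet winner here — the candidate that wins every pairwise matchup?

Wendy

Wendy vs Emma: 14–5
Wendy vs Farid: 14–5
Wendy vs Jamal: 11–8
Wendy beats every other candidate.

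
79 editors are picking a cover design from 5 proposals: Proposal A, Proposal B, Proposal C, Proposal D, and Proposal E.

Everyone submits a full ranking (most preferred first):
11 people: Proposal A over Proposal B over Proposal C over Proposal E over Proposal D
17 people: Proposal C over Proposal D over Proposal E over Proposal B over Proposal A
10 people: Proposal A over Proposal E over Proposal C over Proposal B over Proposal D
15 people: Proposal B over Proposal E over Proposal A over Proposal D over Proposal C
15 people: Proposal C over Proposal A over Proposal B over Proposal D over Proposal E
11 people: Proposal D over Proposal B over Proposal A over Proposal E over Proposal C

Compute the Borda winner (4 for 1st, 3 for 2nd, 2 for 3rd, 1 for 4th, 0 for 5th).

Proposal B

Proposal A: 11×4 + 17×0 + 10×4 + 15×2 + 15×3 + 11×2 = 181
Proposal B: 11×3 + 17×1 + 10×1 + 15×4 + 15×2 + 11×3 = 183
Proposal C: 11×2 + 17×4 + 10×2 + 15×0 + 15×4 + 11×0 = 170
Proposal D: 11×0 + 17×3 + 10×0 + 15×1 + 15×1 + 11×4 = 125
Proposal E: 11×1 + 17×2 + 10×3 + 15×3 + 15×0 + 11×1 = 131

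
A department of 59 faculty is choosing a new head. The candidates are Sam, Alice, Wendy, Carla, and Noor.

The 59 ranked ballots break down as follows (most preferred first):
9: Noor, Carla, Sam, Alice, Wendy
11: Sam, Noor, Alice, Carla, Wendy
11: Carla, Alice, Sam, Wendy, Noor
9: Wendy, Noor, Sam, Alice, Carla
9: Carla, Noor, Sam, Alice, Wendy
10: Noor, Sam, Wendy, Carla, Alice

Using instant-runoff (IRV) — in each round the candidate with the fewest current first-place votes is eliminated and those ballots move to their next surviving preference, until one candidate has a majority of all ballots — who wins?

Round 1: Sam 11, Alice 0, Wendy 9, Carla 20, Noor 19. Alice eliminated.
Round 2: Sam 11, Wendy 9, Carla 20, Noor 19. Wendy eliminated.
Round 3: Sam 11, Carla 20, Noor 28. Sam eliminated.
Round 4: Carla 20, Noor 39. Noor has a majority (≥30).

Noor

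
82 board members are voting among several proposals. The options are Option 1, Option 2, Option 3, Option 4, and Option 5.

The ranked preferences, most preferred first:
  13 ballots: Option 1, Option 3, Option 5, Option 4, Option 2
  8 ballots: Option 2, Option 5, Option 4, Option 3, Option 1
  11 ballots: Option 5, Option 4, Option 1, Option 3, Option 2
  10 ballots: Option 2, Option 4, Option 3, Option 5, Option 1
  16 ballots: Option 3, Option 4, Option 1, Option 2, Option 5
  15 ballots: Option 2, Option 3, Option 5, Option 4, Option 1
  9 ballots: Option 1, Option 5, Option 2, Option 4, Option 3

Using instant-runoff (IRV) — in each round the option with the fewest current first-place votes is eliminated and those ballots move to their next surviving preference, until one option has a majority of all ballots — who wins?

Option 1

Round 1: Option 1 22, Option 2 33, Option 3 16, Option 4 0, Option 5 11. Option 4 eliminated.
Round 2: Option 1 22, Option 2 33, Option 3 16, Option 5 11. Option 5 eliminated.
Round 3: Option 1 33, Option 2 33, Option 3 16. Option 3 eliminated.
Round 4: Option 1 49, Option 2 33. Option 1 has a majority (≥42).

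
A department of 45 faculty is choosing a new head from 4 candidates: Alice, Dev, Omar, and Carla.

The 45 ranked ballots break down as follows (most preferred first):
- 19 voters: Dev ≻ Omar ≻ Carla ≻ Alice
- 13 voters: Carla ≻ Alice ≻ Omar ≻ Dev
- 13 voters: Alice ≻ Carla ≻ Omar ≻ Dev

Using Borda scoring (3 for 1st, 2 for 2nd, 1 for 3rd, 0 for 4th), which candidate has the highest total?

Alice: 19×0 + 13×2 + 13×3 = 65
Dev: 19×3 + 13×0 + 13×0 = 57
Omar: 19×2 + 13×1 + 13×1 = 64
Carla: 19×1 + 13×3 + 13×2 = 84

Carla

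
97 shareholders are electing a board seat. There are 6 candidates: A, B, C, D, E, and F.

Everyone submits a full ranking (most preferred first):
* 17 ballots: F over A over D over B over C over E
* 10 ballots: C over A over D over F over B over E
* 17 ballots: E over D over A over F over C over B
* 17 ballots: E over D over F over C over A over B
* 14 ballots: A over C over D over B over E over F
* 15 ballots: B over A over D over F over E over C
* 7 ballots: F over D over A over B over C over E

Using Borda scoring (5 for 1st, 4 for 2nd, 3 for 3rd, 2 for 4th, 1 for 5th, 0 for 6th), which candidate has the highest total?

A: 17×4 + 10×4 + 17×3 + 17×1 + 14×5 + 15×4 + 7×3 = 327
B: 17×2 + 10×1 + 17×0 + 17×0 + 14×2 + 15×5 + 7×2 = 161
C: 17×1 + 10×5 + 17×1 + 17×2 + 14×4 + 15×0 + 7×1 = 181
D: 17×3 + 10×3 + 17×4 + 17×4 + 14×3 + 15×3 + 7×4 = 332
E: 17×0 + 10×0 + 17×5 + 17×5 + 14×1 + 15×1 + 7×0 = 199
F: 17×5 + 10×2 + 17×2 + 17×3 + 14×0 + 15×2 + 7×5 = 255

D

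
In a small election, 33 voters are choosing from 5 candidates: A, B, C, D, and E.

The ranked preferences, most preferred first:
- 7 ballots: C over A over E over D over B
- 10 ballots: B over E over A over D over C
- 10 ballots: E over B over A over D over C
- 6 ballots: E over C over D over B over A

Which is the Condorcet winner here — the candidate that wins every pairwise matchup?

E

E vs A: 26–7
E vs B: 23–10
E vs C: 26–7
E vs D: 33–0
E beats every other candidate.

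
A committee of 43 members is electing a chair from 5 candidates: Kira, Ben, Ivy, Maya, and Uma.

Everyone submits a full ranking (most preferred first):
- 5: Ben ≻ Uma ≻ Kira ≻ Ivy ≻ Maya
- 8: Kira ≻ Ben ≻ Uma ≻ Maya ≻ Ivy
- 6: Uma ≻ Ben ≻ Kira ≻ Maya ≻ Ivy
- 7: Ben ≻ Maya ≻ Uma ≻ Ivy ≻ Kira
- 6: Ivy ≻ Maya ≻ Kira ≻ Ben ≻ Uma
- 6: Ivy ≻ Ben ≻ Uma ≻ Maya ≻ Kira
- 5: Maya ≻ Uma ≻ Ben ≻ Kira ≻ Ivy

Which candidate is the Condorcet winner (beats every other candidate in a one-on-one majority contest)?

Ben vs Kira: 29–14
Ben vs Ivy: 31–12
Ben vs Maya: 32–11
Ben vs Uma: 32–11
Ben beats every other candidate.

Ben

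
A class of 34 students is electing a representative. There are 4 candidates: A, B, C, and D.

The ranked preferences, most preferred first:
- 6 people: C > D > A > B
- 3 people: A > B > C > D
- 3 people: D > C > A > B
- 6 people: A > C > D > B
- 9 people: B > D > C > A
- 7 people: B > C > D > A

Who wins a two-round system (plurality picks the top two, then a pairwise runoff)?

A

Round 1 first-place votes: A 9, B 16, C 6, D 3. B and A advance.
Runoff: B is ranked above A on 16 ballots, A above B on 18.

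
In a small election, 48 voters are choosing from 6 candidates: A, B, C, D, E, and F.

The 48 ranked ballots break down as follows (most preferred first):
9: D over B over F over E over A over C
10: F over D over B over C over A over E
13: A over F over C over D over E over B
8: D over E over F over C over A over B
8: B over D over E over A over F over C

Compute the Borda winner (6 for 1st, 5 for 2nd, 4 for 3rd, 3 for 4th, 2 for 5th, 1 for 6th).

D

A: 9×2 + 10×2 + 13×6 + 8×2 + 8×3 = 156
B: 9×5 + 10×4 + 13×1 + 8×1 + 8×6 = 154
C: 9×1 + 10×3 + 13×4 + 8×3 + 8×1 = 123
D: 9×6 + 10×5 + 13×3 + 8×6 + 8×5 = 231
E: 9×3 + 10×1 + 13×2 + 8×5 + 8×4 = 135
F: 9×4 + 10×6 + 13×5 + 8×4 + 8×2 = 209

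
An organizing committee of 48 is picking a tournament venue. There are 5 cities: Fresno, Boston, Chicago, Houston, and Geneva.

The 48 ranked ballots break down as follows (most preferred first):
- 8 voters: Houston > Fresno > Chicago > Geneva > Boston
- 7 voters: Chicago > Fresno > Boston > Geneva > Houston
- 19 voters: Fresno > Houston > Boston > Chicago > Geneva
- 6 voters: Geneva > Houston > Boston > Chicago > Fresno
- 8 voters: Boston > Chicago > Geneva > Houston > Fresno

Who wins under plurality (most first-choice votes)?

Fresno

First-place votes: Fresno 19, Boston 8, Chicago 7, Houston 8, Geneva 6.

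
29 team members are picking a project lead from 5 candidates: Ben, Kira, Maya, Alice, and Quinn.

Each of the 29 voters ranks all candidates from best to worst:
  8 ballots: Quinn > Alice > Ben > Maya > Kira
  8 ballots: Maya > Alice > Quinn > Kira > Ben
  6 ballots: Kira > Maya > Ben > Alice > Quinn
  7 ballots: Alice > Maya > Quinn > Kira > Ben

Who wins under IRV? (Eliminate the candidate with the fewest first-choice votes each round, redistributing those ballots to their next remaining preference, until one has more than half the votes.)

Maya

Round 1: Ben 0, Kira 6, Maya 8, Alice 7, Quinn 8. Ben eliminated.
Round 2: Kira 6, Maya 8, Alice 7, Quinn 8. Kira eliminated.
Round 3: Maya 14, Alice 7, Quinn 8. Alice eliminated.
Round 4: Maya 21, Quinn 8. Maya has a majority (≥15).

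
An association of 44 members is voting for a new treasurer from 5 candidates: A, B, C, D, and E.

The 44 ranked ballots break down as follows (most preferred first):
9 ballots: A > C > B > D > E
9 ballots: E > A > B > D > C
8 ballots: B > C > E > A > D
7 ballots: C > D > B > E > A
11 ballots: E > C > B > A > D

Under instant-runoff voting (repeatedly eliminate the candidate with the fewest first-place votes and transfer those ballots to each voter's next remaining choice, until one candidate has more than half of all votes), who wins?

Round 1: A 9, B 8, C 7, D 0, E 20. D eliminated.
Round 2: A 9, B 8, C 7, E 20. C eliminated.
Round 3: A 9, B 15, E 20. A eliminated.
Round 4: B 24, E 20. B has a majority (≥23).

B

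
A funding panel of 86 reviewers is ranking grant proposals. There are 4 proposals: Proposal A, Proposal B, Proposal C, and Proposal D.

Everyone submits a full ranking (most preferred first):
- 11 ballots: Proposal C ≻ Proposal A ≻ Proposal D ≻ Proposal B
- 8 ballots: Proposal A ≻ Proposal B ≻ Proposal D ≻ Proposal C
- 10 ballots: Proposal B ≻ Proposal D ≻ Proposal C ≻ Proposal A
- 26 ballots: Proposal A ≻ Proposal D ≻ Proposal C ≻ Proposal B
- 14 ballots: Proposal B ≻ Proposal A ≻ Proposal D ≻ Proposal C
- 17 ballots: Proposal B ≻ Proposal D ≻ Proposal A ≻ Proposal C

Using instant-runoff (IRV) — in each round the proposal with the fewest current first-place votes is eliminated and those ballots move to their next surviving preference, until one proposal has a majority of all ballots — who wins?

Round 1: Proposal A 34, Proposal B 41, Proposal C 11, Proposal D 0. Proposal D eliminated.
Round 2: Proposal A 34, Proposal B 41, Proposal C 11. Proposal C eliminated.
Round 3: Proposal A 45, Proposal B 41. Proposal A has a majority (≥44).

Proposal A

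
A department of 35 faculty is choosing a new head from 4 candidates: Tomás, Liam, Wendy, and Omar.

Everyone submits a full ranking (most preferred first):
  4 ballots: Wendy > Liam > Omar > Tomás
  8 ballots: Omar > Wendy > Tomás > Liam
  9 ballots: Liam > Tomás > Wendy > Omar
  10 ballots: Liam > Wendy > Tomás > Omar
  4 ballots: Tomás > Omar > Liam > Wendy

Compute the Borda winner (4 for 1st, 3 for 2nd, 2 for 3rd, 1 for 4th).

Liam

Tomás: 4×1 + 8×2 + 9×3 + 10×2 + 4×4 = 83
Liam: 4×3 + 8×1 + 9×4 + 10×4 + 4×2 = 104
Wendy: 4×4 + 8×3 + 9×2 + 10×3 + 4×1 = 92
Omar: 4×2 + 8×4 + 9×1 + 10×1 + 4×3 = 71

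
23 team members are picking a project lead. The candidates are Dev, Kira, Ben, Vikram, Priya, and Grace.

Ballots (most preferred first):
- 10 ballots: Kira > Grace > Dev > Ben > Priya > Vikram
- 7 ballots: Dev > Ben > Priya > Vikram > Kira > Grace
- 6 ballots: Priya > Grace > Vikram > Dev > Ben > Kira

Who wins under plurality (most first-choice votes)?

Kira

First-place votes: Dev 7, Kira 10, Ben 0, Vikram 0, Priya 6, Grace 0.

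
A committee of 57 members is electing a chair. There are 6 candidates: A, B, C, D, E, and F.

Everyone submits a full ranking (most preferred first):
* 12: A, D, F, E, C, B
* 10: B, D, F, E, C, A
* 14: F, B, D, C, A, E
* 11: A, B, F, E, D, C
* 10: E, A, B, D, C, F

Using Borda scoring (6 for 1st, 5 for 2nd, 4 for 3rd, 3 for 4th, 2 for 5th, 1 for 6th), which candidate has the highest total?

A: 12×6 + 10×1 + 14×2 + 11×6 + 10×5 = 226
B: 12×1 + 10×6 + 14×5 + 11×5 + 10×4 = 237
C: 12×2 + 10×2 + 14×3 + 11×1 + 10×2 = 117
D: 12×5 + 10×5 + 14×4 + 11×2 + 10×3 = 218
E: 12×3 + 10×3 + 14×1 + 11×3 + 10×6 = 173
F: 12×4 + 10×4 + 14×6 + 11×4 + 10×1 = 226

B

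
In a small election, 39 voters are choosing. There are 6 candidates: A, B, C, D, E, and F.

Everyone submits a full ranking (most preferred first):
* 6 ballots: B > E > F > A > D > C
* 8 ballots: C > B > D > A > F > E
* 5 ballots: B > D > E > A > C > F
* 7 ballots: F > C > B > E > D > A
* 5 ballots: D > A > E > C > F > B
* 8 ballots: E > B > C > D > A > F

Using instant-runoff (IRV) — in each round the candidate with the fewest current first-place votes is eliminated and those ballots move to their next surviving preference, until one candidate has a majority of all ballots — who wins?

E

Round 1: A 0, B 11, C 8, D 5, E 8, F 7. A eliminated.
Round 2: B 11, C 8, D 5, E 8, F 7. D eliminated.
Round 3: B 11, C 8, E 13, F 7. F eliminated.
Round 4: B 11, C 15, E 13. B eliminated.
Round 5: C 15, E 24. E has a majority (≥20).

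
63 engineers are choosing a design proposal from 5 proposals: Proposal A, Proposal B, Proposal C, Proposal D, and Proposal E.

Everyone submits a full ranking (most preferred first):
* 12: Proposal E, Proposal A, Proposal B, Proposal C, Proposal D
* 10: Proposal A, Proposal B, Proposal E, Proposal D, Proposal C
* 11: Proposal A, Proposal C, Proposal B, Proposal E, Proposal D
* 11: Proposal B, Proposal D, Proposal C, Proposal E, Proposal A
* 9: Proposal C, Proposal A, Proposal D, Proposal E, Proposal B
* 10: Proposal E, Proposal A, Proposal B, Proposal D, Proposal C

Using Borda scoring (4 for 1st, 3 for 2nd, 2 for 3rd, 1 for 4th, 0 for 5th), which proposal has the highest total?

Proposal A: 12×3 + 10×4 + 11×4 + 11×0 + 9×3 + 10×3 = 177
Proposal B: 12×2 + 10×3 + 11×2 + 11×4 + 9×0 + 10×2 = 140
Proposal C: 12×1 + 10×0 + 11×3 + 11×2 + 9×4 + 10×0 = 103
Proposal D: 12×0 + 10×1 + 11×0 + 11×3 + 9×2 + 10×1 = 71
Proposal E: 12×4 + 10×2 + 11×1 + 11×1 + 9×1 + 10×4 = 139

Proposal A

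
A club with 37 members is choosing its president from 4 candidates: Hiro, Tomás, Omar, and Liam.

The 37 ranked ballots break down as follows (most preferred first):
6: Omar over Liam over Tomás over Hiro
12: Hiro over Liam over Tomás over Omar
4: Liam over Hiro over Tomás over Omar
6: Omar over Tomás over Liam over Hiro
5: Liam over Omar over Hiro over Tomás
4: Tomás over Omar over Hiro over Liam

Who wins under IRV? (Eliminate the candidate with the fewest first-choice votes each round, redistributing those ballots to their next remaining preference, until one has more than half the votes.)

Omar

Round 1: Hiro 12, Tomás 4, Omar 12, Liam 9. Tomás eliminated.
Round 2: Hiro 12, Omar 16, Liam 9. Liam eliminated.
Round 3: Hiro 16, Omar 21. Omar has a majority (≥19).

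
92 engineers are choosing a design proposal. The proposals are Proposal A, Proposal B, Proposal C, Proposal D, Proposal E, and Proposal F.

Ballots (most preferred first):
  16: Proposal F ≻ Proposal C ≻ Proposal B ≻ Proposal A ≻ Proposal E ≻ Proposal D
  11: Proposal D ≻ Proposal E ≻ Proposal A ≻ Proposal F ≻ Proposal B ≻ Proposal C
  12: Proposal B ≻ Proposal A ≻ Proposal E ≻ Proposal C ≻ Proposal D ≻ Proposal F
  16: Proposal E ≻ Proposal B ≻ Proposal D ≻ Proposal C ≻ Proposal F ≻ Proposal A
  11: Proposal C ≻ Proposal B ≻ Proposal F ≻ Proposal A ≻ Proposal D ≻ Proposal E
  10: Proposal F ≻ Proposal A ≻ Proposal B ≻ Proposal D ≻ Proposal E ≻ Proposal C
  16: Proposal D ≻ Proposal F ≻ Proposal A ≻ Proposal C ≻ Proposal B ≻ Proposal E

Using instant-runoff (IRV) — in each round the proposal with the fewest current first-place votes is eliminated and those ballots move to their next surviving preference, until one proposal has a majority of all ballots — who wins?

Round 1: Proposal A 0, Proposal B 12, Proposal C 11, Proposal D 27, Proposal E 16, Proposal F 26. Proposal A eliminated.
Round 2: Proposal B 12, Proposal C 11, Proposal D 27, Proposal E 16, Proposal F 26. Proposal C eliminated.
Round 3: Proposal B 23, Proposal D 27, Proposal E 16, Proposal F 26. Proposal E eliminated.
Round 4: Proposal B 39, Proposal D 27, Proposal F 26. Proposal F eliminated.
Round 5: Proposal B 65, Proposal D 27. Proposal B has a majority (≥47).

Proposal B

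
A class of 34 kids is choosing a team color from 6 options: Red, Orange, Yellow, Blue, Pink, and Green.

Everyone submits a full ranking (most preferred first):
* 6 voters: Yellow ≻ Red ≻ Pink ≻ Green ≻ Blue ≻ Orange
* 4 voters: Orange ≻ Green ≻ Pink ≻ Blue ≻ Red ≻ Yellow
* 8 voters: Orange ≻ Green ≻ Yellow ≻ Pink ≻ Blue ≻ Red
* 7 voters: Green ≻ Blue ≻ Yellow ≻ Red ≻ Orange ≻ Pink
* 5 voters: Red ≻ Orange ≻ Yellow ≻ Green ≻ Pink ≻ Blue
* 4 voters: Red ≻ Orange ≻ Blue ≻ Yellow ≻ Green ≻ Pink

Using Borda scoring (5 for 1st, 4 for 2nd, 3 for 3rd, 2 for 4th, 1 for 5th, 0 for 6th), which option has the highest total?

Green

Red: 6×4 + 4×1 + 8×0 + 7×2 + 5×5 + 4×5 = 87
Orange: 6×0 + 4×5 + 8×5 + 7×1 + 5×4 + 4×4 = 103
Yellow: 6×5 + 4×0 + 8×3 + 7×3 + 5×3 + 4×2 = 98
Blue: 6×1 + 4×2 + 8×1 + 7×4 + 5×0 + 4×3 = 62
Pink: 6×3 + 4×3 + 8×2 + 7×0 + 5×1 + 4×0 = 51
Green: 6×2 + 4×4 + 8×4 + 7×5 + 5×2 + 4×1 = 109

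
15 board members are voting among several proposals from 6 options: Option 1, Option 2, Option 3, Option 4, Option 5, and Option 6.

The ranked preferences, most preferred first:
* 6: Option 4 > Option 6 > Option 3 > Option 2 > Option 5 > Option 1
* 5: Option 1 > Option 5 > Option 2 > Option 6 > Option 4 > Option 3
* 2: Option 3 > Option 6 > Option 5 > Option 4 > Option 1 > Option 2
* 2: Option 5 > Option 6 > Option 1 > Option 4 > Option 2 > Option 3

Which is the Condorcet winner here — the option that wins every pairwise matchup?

Option 6

Option 6 vs Option 1: 10–5
Option 6 vs Option 2: 10–5
Option 6 vs Option 3: 13–2
Option 6 vs Option 4: 9–6
Option 6 vs Option 5: 8–7
Option 6 beats every other option.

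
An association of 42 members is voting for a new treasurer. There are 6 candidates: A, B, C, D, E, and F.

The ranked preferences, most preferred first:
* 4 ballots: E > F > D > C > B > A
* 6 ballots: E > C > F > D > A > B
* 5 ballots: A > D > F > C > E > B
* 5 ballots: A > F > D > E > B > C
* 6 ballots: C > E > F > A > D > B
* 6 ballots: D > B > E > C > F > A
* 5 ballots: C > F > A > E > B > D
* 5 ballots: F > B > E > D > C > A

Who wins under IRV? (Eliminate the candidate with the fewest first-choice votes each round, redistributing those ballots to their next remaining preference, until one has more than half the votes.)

Round 1: A 10, B 0, C 11, D 6, E 10, F 5. B eliminated.
Round 2: A 10, C 11, D 6, E 10, F 5. F eliminated.
Round 3: A 10, C 11, D 6, E 15. D eliminated.
Round 4: A 10, C 11, E 21. A eliminated.
Round 5: C 16, E 26. E has a majority (≥22).

E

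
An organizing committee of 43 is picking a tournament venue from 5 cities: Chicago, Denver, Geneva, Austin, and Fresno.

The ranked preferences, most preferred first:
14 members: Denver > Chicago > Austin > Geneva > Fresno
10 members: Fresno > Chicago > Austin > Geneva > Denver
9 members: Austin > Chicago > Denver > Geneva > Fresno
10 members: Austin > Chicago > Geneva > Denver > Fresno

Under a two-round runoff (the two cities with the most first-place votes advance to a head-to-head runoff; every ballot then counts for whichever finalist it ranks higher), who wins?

Round 1 first-place votes: Chicago 0, Denver 14, Geneva 0, Austin 19, Fresno 10. Austin and Denver advance.
Runoff: Austin is ranked above Denver on 29 ballots, Denver above Austin on 14.

Austin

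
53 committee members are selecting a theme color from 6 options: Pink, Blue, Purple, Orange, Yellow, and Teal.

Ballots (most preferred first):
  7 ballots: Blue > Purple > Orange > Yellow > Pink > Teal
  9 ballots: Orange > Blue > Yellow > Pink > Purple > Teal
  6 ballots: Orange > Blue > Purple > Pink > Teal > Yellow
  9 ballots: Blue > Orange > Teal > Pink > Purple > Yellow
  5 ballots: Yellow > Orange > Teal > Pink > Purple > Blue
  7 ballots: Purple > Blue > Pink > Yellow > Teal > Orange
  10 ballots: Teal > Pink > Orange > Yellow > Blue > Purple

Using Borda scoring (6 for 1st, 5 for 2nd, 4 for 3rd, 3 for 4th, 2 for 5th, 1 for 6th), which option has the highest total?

Orange

Pink: 7×2 + 9×3 + 6×3 + 9×3 + 5×3 + 7×4 + 10×5 = 179
Blue: 7×6 + 9×5 + 6×5 + 9×6 + 5×1 + 7×5 + 10×2 = 231
Purple: 7×5 + 9×2 + 6×4 + 9×2 + 5×2 + 7×6 + 10×1 = 157
Orange: 7×4 + 9×6 + 6×6 + 9×5 + 5×5 + 7×1 + 10×4 = 235
Yellow: 7×3 + 9×4 + 6×1 + 9×1 + 5×6 + 7×3 + 10×3 = 153
Teal: 7×1 + 9×1 + 6×2 + 9×4 + 5×4 + 7×2 + 10×6 = 158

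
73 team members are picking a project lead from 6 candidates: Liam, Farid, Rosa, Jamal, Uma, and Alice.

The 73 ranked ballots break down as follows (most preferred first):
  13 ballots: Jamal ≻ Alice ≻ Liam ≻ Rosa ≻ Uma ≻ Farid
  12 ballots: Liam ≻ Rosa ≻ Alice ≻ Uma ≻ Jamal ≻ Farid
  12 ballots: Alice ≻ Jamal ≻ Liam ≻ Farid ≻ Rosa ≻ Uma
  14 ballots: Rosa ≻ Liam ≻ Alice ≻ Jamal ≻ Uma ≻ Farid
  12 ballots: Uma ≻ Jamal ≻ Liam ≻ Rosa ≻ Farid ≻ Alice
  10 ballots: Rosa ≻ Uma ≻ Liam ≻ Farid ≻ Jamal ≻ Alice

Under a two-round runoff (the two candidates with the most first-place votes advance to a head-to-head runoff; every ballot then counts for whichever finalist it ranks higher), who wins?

Jamal

Round 1 first-place votes: Liam 12, Farid 0, Rosa 24, Jamal 13, Uma 12, Alice 12. Rosa and Jamal advance.
Runoff: Rosa is ranked above Jamal on 36 ballots, Jamal above Rosa on 37.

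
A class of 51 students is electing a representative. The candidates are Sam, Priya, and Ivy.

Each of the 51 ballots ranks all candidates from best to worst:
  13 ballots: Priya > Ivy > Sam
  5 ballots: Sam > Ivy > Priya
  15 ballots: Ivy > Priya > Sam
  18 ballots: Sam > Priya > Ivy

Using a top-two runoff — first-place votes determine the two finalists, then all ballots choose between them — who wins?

Round 1 first-place votes: Sam 23, Priya 13, Ivy 15. Sam and Ivy advance.
Runoff: Sam is ranked above Ivy on 23 ballots, Ivy above Sam on 28.

Ivy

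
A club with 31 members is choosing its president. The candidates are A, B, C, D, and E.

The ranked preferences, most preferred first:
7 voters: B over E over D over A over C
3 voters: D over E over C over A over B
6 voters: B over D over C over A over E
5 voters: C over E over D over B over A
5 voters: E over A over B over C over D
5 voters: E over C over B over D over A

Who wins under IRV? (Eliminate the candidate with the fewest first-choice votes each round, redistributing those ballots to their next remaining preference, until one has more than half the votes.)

E

Round 1: A 0, B 13, C 5, D 3, E 10. A eliminated.
Round 2: B 13, C 5, D 3, E 10. D eliminated.
Round 3: B 13, C 5, E 13. C eliminated.
Round 4: B 13, E 18. E has a majority (≥16).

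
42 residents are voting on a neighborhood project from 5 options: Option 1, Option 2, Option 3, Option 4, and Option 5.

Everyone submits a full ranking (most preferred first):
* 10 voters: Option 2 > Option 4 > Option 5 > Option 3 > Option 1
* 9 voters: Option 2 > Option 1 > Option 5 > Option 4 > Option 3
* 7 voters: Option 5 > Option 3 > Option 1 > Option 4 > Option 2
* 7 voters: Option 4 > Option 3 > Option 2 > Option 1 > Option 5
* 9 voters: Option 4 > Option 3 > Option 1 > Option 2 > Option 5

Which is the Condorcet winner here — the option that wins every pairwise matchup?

Option 4 vs Option 1: 26–16
Option 4 vs Option 2: 23–19
Option 4 vs Option 3: 35–7
Option 4 vs Option 5: 26–16
Option 4 beats every other option.

Option 4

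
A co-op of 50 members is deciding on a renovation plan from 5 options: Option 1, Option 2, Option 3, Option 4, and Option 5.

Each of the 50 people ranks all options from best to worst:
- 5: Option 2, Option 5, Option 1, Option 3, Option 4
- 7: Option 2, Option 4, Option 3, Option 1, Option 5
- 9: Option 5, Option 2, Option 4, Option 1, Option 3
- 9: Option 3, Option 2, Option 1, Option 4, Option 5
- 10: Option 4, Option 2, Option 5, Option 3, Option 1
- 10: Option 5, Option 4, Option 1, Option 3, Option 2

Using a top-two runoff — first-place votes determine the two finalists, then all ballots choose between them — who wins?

Round 1 first-place votes: Option 1 0, Option 2 12, Option 3 9, Option 4 10, Option 5 19. Option 5 and Option 2 advance.
Runoff: Option 5 is ranked above Option 2 on 19 ballots, Option 2 above Option 5 on 31.

Option 2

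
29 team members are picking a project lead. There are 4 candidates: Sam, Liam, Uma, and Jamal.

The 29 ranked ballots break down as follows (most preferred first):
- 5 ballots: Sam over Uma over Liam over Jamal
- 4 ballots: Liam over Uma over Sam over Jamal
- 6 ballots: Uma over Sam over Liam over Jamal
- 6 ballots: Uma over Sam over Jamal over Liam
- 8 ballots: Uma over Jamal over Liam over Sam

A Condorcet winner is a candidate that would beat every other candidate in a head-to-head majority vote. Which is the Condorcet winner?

Uma

Uma vs Sam: 24–5
Uma vs Liam: 25–4
Uma vs Jamal: 29–0
Uma beats every other candidate.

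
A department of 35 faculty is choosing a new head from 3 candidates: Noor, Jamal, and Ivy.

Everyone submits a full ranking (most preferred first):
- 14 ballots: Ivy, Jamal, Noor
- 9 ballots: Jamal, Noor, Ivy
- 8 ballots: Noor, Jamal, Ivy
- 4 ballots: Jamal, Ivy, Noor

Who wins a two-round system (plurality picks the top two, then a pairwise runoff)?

Round 1 first-place votes: Noor 8, Jamal 13, Ivy 14. Ivy and Jamal advance.
Runoff: Ivy is ranked above Jamal on 14 ballots, Jamal above Ivy on 21.

Jamal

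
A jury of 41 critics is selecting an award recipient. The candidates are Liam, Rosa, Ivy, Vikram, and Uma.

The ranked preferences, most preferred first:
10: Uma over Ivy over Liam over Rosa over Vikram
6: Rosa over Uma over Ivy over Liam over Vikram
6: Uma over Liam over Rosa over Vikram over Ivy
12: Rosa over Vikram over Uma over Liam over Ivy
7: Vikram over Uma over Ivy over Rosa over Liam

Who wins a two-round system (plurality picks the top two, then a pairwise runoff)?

Uma

Round 1 first-place votes: Liam 0, Rosa 18, Ivy 0, Vikram 7, Uma 16. Rosa and Uma advance.
Runoff: Rosa is ranked above Uma on 18 ballots, Uma above Rosa on 23.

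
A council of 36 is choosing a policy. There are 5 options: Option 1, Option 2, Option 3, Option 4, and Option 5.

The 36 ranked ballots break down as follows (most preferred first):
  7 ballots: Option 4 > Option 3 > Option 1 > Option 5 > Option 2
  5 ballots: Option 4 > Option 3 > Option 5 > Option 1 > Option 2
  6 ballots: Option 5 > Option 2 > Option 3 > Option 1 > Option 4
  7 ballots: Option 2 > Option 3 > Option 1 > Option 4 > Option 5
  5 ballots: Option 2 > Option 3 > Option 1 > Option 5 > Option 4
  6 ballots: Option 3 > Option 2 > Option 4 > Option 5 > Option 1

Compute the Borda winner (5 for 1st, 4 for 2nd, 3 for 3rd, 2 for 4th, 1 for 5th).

Option 1: 7×3 + 5×2 + 6×2 + 7×3 + 5×3 + 6×1 = 85
Option 2: 7×1 + 5×1 + 6×4 + 7×5 + 5×5 + 6×4 = 120
Option 3: 7×4 + 5×4 + 6×3 + 7×4 + 5×4 + 6×5 = 144
Option 4: 7×5 + 5×5 + 6×1 + 7×2 + 5×1 + 6×3 = 103
Option 5: 7×2 + 5×3 + 6×5 + 7×1 + 5×2 + 6×2 = 88

Option 3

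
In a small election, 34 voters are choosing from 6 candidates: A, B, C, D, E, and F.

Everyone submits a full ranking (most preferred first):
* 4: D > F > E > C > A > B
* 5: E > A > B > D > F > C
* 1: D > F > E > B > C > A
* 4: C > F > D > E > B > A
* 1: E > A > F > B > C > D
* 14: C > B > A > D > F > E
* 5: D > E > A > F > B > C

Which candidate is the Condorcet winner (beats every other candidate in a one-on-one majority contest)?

C vs A: 23–11
C vs B: 22–12
C vs D: 19–15
C vs E: 18–16
C vs F: 18–16
C beats every other candidate.

C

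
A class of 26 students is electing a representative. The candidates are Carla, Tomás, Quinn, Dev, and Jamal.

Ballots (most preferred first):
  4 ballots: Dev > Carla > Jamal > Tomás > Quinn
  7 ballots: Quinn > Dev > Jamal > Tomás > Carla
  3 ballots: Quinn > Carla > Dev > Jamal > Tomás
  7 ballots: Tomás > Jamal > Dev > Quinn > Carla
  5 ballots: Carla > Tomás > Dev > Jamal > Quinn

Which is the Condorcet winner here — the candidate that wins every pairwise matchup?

Dev

Dev vs Carla: 18–8
Dev vs Tomás: 14–12
Dev vs Quinn: 16–10
Dev vs Jamal: 19–7
Dev beats every other candidate.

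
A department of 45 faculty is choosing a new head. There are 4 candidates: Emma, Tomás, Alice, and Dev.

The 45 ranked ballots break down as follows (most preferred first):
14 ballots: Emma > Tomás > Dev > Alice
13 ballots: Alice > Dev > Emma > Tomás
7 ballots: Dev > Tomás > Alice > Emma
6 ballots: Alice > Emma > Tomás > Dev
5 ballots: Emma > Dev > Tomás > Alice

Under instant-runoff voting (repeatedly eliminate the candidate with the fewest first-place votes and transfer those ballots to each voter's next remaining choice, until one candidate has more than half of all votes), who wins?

Round 1: Emma 19, Tomás 0, Alice 19, Dev 7. Tomás eliminated.
Round 2: Emma 19, Alice 19, Dev 7. Dev eliminated.
Round 3: Emma 19, Alice 26. Alice has a majority (≥23).

Alice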